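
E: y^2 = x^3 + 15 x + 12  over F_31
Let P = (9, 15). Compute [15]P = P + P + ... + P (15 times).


k = 15 = 1111_2 (binary, LSB first: 1111)
Double-and-add from P = (9, 15):
  bit 0 = 1: acc = O + (9, 15) = (9, 15)
  bit 1 = 1: acc = (9, 15) + (20, 2) = (18, 21)
  bit 2 = 1: acc = (18, 21) + (1, 11) = (22, 4)
  bit 3 = 1: acc = (22, 4) + (2, 22) = (23, 0)

15P = (23, 0)


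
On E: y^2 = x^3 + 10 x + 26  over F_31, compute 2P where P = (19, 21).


Doubling: s = (3 x1^2 + a) / (2 y1)
s = (3*19^2 + 10) / (2*21) mod 31 = 12
x3 = s^2 - 2 x1 mod 31 = 12^2 - 2*19 = 13
y3 = s (x1 - x3) - y1 mod 31 = 12 * (19 - 13) - 21 = 20

2P = (13, 20)


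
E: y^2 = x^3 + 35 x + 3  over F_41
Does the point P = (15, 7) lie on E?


Check whether y^2 = x^3 + 35 x + 3 (mod 41) for (x, y) = (15, 7).
LHS: y^2 = 7^2 mod 41 = 8
RHS: x^3 + 35 x + 3 = 15^3 + 35*15 + 3 mod 41 = 8
LHS = RHS

Yes, on the curve


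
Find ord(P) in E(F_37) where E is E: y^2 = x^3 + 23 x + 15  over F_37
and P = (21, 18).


Compute successive multiples of P until we hit O:
  1P = (21, 18)
  2P = (6, 31)
  3P = (17, 18)
  4P = (36, 19)
  5P = (5, 25)
  6P = (7, 36)
  7P = (25, 3)
  8P = (12, 13)
  ... (continuing to 30P)
  30P = O

ord(P) = 30


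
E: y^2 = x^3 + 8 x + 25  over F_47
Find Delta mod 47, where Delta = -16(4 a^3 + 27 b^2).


4 a^3 + 27 b^2 = 4*8^3 + 27*25^2 = 2048 + 16875 = 18923
Delta = -16 * (18923) = -302768
Delta mod 47 = 6

Delta = 6 (mod 47)


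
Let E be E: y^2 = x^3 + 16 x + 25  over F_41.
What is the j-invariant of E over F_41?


Delta = -16(4 a^3 + 27 b^2) mod 41 = 36
-1728 * (4 a)^3 = -1728 * (4*16)^3 mod 41 = 19
j = 19 * 36^(-1) mod 41 = 29

j = 29 (mod 41)


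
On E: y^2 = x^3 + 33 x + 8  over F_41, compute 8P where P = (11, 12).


k = 8 = 1000_2 (binary, LSB first: 0001)
Double-and-add from P = (11, 12):
  bit 0 = 0: acc unchanged = O
  bit 1 = 0: acc unchanged = O
  bit 2 = 0: acc unchanged = O
  bit 3 = 1: acc = O + (22, 5) = (22, 5)

8P = (22, 5)


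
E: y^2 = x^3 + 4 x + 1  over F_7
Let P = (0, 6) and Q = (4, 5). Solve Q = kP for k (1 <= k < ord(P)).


Enumerate multiples of P until we hit Q = (4, 5):
  1P = (0, 6)
  2P = (4, 2)
  3P = (4, 5)
Match found at i = 3.

k = 3


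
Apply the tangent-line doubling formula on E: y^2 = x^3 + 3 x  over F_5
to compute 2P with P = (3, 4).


Doubling: s = (3 x1^2 + a) / (2 y1)
s = (3*3^2 + 3) / (2*4) mod 5 = 0
x3 = s^2 - 2 x1 mod 5 = 0^2 - 2*3 = 4
y3 = s (x1 - x3) - y1 mod 5 = 0 * (3 - 4) - 4 = 1

2P = (4, 1)


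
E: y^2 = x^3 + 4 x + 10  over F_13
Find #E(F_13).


For each x in F_13, count y with y^2 = x^3 + 4 x + 10 mod 13:
  x = 0: RHS = 10, y in [6, 7]  -> 2 point(s)
  x = 2: RHS = 0, y in [0]  -> 1 point(s)
  x = 3: RHS = 10, y in [6, 7]  -> 2 point(s)
  x = 4: RHS = 12, y in [5, 8]  -> 2 point(s)
  x = 5: RHS = 12, y in [5, 8]  -> 2 point(s)
  x = 6: RHS = 3, y in [4, 9]  -> 2 point(s)
  x = 7: RHS = 4, y in [2, 11]  -> 2 point(s)
  x = 10: RHS = 10, y in [6, 7]  -> 2 point(s)
Affine points: 15. Add the point at infinity: total = 16.

#E(F_13) = 16


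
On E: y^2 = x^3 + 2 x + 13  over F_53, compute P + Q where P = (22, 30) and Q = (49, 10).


P != Q, so use the chord formula.
s = (y2 - y1) / (x2 - x1) = (33) / (27) mod 53 = 13
x3 = s^2 - x1 - x2 mod 53 = 13^2 - 22 - 49 = 45
y3 = s (x1 - x3) - y1 mod 53 = 13 * (22 - 45) - 30 = 42

P + Q = (45, 42)


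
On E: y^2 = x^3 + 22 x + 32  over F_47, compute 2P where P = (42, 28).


Doubling: s = (3 x1^2 + a) / (2 y1)
s = (3*42^2 + 22) / (2*28) mod 47 = 16
x3 = s^2 - 2 x1 mod 47 = 16^2 - 2*42 = 31
y3 = s (x1 - x3) - y1 mod 47 = 16 * (42 - 31) - 28 = 7

2P = (31, 7)


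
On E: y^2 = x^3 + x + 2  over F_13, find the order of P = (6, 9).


Compute successive multiples of P until we hit O:
  1P = (6, 9)
  2P = (2, 8)
  3P = (1, 2)
  4P = (9, 5)
  5P = (7, 1)
  6P = (12, 0)
  7P = (7, 12)
  8P = (9, 8)
  ... (continuing to 12P)
  12P = O

ord(P) = 12


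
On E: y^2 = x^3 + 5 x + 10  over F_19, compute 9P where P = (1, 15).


k = 9 = 1001_2 (binary, LSB first: 1001)
Double-and-add from P = (1, 15):
  bit 0 = 1: acc = O + (1, 15) = (1, 15)
  bit 1 = 0: acc unchanged = (1, 15)
  bit 2 = 0: acc unchanged = (1, 15)
  bit 3 = 1: acc = (1, 15) + (16, 5) = (13, 12)

9P = (13, 12)


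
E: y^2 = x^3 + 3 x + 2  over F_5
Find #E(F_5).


For each x in F_5, count y with y^2 = x^3 + 3 x + 2 mod 5:
  x = 1: RHS = 1, y in [1, 4]  -> 2 point(s)
  x = 2: RHS = 1, y in [1, 4]  -> 2 point(s)
Affine points: 4. Add the point at infinity: total = 5.

#E(F_5) = 5


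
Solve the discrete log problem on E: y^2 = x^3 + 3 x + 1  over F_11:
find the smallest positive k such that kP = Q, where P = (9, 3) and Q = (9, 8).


Enumerate multiples of P until we hit Q = (9, 8):
  1P = (9, 3)
  2P = (2, 9)
  3P = (5, 3)
  4P = (8, 8)
  5P = (8, 3)
  6P = (5, 8)
  7P = (2, 2)
  8P = (9, 8)
Match found at i = 8.

k = 8


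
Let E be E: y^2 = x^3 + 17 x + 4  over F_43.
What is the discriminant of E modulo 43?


4 a^3 + 27 b^2 = 4*17^3 + 27*4^2 = 19652 + 432 = 20084
Delta = -16 * (20084) = -321344
Delta mod 43 = 38

Delta = 38 (mod 43)


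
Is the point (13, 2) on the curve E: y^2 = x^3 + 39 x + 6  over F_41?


Check whether y^2 = x^3 + 39 x + 6 (mod 41) for (x, y) = (13, 2).
LHS: y^2 = 2^2 mod 41 = 4
RHS: x^3 + 39 x + 6 = 13^3 + 39*13 + 6 mod 41 = 4
LHS = RHS

Yes, on the curve


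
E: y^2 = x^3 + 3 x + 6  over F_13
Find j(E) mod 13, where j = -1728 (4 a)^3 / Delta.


Delta = -16(4 a^3 + 27 b^2) mod 13 = 10
-1728 * (4 a)^3 = -1728 * (4*3)^3 mod 13 = 12
j = 12 * 10^(-1) mod 13 = 9

j = 9 (mod 13)


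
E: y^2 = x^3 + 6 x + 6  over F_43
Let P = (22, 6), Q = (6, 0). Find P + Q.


P != Q, so use the chord formula.
s = (y2 - y1) / (x2 - x1) = (37) / (27) mod 43 = 38
x3 = s^2 - x1 - x2 mod 43 = 38^2 - 22 - 6 = 40
y3 = s (x1 - x3) - y1 mod 43 = 38 * (22 - 40) - 6 = 41

P + Q = (40, 41)


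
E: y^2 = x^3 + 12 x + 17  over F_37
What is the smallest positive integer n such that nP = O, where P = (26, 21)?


Compute successive multiples of P until we hit O:
  1P = (26, 21)
  2P = (23, 19)
  3P = (9, 15)
  4P = (18, 21)
  5P = (30, 16)
  6P = (8, 12)
  7P = (31, 32)
  8P = (10, 29)
  ... (continuing to 20P)
  20P = O

ord(P) = 20


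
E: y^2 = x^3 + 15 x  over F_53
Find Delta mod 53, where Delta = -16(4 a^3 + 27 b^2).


4 a^3 + 27 b^2 = 4*15^3 + 27*0^2 = 13500 + 0 = 13500
Delta = -16 * (13500) = -216000
Delta mod 53 = 28

Delta = 28 (mod 53)


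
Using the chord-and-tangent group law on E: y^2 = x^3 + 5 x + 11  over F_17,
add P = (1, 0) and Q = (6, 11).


P != Q, so use the chord formula.
s = (y2 - y1) / (x2 - x1) = (11) / (5) mod 17 = 9
x3 = s^2 - x1 - x2 mod 17 = 9^2 - 1 - 6 = 6
y3 = s (x1 - x3) - y1 mod 17 = 9 * (1 - 6) - 0 = 6

P + Q = (6, 6)


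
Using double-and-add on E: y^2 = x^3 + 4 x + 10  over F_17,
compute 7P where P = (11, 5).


k = 7 = 111_2 (binary, LSB first: 111)
Double-and-add from P = (11, 5):
  bit 0 = 1: acc = O + (11, 5) = (11, 5)
  bit 1 = 1: acc = (11, 5) + (13, 10) = (12, 1)
  bit 2 = 1: acc = (12, 1) + (10, 8) = (3, 10)

7P = (3, 10)


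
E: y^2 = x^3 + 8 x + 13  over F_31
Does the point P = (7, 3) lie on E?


Check whether y^2 = x^3 + 8 x + 13 (mod 31) for (x, y) = (7, 3).
LHS: y^2 = 3^2 mod 31 = 9
RHS: x^3 + 8 x + 13 = 7^3 + 8*7 + 13 mod 31 = 9
LHS = RHS

Yes, on the curve


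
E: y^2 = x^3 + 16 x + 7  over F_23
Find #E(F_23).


For each x in F_23, count y with y^2 = x^3 + 16 x + 7 mod 23:
  x = 1: RHS = 1, y in [1, 22]  -> 2 point(s)
  x = 2: RHS = 1, y in [1, 22]  -> 2 point(s)
  x = 3: RHS = 13, y in [6, 17]  -> 2 point(s)
  x = 7: RHS = 2, y in [5, 18]  -> 2 point(s)
  x = 8: RHS = 3, y in [7, 16]  -> 2 point(s)
  x = 9: RHS = 6, y in [11, 12]  -> 2 point(s)
  x = 12: RHS = 18, y in [8, 15]  -> 2 point(s)
  x = 14: RHS = 8, y in [10, 13]  -> 2 point(s)
  x = 16: RHS = 12, y in [9, 14]  -> 2 point(s)
  x = 18: RHS = 9, y in [3, 20]  -> 2 point(s)
  x = 20: RHS = 1, y in [1, 22]  -> 2 point(s)
  x = 21: RHS = 13, y in [6, 17]  -> 2 point(s)
  x = 22: RHS = 13, y in [6, 17]  -> 2 point(s)
Affine points: 26. Add the point at infinity: total = 27.

#E(F_23) = 27


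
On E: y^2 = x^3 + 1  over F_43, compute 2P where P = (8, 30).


Doubling: s = (3 x1^2 + a) / (2 y1)
s = (3*8^2 + 0) / (2*30) mod 43 = 29
x3 = s^2 - 2 x1 mod 43 = 29^2 - 2*8 = 8
y3 = s (x1 - x3) - y1 mod 43 = 29 * (8 - 8) - 30 = 13

2P = (8, 13)


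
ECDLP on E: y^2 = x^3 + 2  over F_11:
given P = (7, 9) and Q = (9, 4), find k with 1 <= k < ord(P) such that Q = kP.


Enumerate multiples of P until we hit Q = (9, 4):
  1P = (7, 9)
  2P = (9, 4)
Match found at i = 2.

k = 2


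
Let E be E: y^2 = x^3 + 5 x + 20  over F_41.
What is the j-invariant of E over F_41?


Delta = -16(4 a^3 + 27 b^2) mod 41 = 10
-1728 * (4 a)^3 = -1728 * (4*5)^3 mod 41 = 11
j = 11 * 10^(-1) mod 41 = 38

j = 38 (mod 41)


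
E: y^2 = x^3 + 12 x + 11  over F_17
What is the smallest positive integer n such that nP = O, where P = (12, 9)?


Compute successive multiples of P until we hit O:
  1P = (12, 9)
  2P = (14, 4)
  3P = (10, 3)
  4P = (4, 15)
  5P = (9, 10)
  6P = (15, 9)
  7P = (7, 8)
  8P = (13, 1)
  ... (continuing to 23P)
  23P = O

ord(P) = 23


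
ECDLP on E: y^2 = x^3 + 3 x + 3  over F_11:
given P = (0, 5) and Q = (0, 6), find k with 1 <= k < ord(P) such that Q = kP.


Enumerate multiples of P until we hit Q = (0, 6):
  1P = (0, 5)
  2P = (9, 0)
  3P = (0, 6)
Match found at i = 3.

k = 3


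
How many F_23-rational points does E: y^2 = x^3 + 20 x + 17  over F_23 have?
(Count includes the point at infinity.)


For each x in F_23, count y with y^2 = x^3 + 20 x + 17 mod 23:
  x = 3: RHS = 12, y in [9, 14]  -> 2 point(s)
  x = 4: RHS = 0, y in [0]  -> 1 point(s)
  x = 5: RHS = 12, y in [9, 14]  -> 2 point(s)
  x = 6: RHS = 8, y in [10, 13]  -> 2 point(s)
  x = 9: RHS = 6, y in [11, 12]  -> 2 point(s)
  x = 11: RHS = 4, y in [2, 21]  -> 2 point(s)
  x = 13: RHS = 13, y in [6, 17]  -> 2 point(s)
  x = 15: RHS = 12, y in [9, 14]  -> 2 point(s)
  x = 17: RHS = 3, y in [7, 16]  -> 2 point(s)
Affine points: 17. Add the point at infinity: total = 18.

#E(F_23) = 18


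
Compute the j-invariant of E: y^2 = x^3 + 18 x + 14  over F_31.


Delta = -16(4 a^3 + 27 b^2) mod 31 = 12
-1728 * (4 a)^3 = -1728 * (4*18)^3 mod 31 = 2
j = 2 * 12^(-1) mod 31 = 26

j = 26 (mod 31)


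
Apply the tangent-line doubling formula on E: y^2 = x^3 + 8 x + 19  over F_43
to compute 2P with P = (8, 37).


Doubling: s = (3 x1^2 + a) / (2 y1)
s = (3*8^2 + 8) / (2*37) mod 43 = 12
x3 = s^2 - 2 x1 mod 43 = 12^2 - 2*8 = 42
y3 = s (x1 - x3) - y1 mod 43 = 12 * (8 - 42) - 37 = 28

2P = (42, 28)


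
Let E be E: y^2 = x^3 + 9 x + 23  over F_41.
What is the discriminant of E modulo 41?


4 a^3 + 27 b^2 = 4*9^3 + 27*23^2 = 2916 + 14283 = 17199
Delta = -16 * (17199) = -275184
Delta mod 41 = 8

Delta = 8 (mod 41)


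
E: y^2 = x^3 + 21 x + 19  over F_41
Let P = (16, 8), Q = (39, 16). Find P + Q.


P != Q, so use the chord formula.
s = (y2 - y1) / (x2 - x1) = (8) / (23) mod 41 = 36
x3 = s^2 - x1 - x2 mod 41 = 36^2 - 16 - 39 = 11
y3 = s (x1 - x3) - y1 mod 41 = 36 * (16 - 11) - 8 = 8

P + Q = (11, 8)


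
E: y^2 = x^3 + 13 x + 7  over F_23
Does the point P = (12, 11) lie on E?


Check whether y^2 = x^3 + 13 x + 7 (mod 23) for (x, y) = (12, 11).
LHS: y^2 = 11^2 mod 23 = 6
RHS: x^3 + 13 x + 7 = 12^3 + 13*12 + 7 mod 23 = 5
LHS != RHS

No, not on the curve


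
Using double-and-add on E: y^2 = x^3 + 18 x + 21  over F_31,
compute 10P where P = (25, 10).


k = 10 = 1010_2 (binary, LSB first: 0101)
Double-and-add from P = (25, 10):
  bit 0 = 0: acc unchanged = O
  bit 1 = 1: acc = O + (21, 9) = (21, 9)
  bit 2 = 0: acc unchanged = (21, 9)
  bit 3 = 1: acc = (21, 9) + (5, 9) = (5, 22)

10P = (5, 22)


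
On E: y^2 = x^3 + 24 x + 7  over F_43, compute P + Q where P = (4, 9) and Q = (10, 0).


P != Q, so use the chord formula.
s = (y2 - y1) / (x2 - x1) = (34) / (6) mod 43 = 20
x3 = s^2 - x1 - x2 mod 43 = 20^2 - 4 - 10 = 42
y3 = s (x1 - x3) - y1 mod 43 = 20 * (4 - 42) - 9 = 5

P + Q = (42, 5)


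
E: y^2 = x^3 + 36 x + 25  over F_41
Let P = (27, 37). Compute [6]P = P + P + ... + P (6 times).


k = 6 = 110_2 (binary, LSB first: 011)
Double-and-add from P = (27, 37):
  bit 0 = 0: acc unchanged = O
  bit 1 = 1: acc = O + (3, 18) = (3, 18)
  bit 2 = 1: acc = (3, 18) + (15, 2) = (2, 8)

6P = (2, 8)


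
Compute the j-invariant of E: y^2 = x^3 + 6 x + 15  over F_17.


Delta = -16(4 a^3 + 27 b^2) mod 17 = 3
-1728 * (4 a)^3 = -1728 * (4*6)^3 mod 17 = 1
j = 1 * 3^(-1) mod 17 = 6

j = 6 (mod 17)


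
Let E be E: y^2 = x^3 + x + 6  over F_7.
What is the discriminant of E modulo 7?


4 a^3 + 27 b^2 = 4*1^3 + 27*6^2 = 4 + 972 = 976
Delta = -16 * (976) = -15616
Delta mod 7 = 1

Delta = 1 (mod 7)


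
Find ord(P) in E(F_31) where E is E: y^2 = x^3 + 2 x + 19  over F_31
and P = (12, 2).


Compute successive multiples of P until we hit O:
  1P = (12, 2)
  2P = (7, 29)
  3P = (30, 27)
  4P = (27, 3)
  5P = (27, 28)
  6P = (30, 4)
  7P = (7, 2)
  8P = (12, 29)
  ... (continuing to 9P)
  9P = O

ord(P) = 9


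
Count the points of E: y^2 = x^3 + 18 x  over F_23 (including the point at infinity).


For each x in F_23, count y with y^2 = x^3 + 18 x + 0 mod 23:
  x = 0: RHS = 0, y in [0]  -> 1 point(s)
  x = 3: RHS = 12, y in [9, 14]  -> 2 point(s)
  x = 5: RHS = 8, y in [10, 13]  -> 2 point(s)
  x = 6: RHS = 2, y in [5, 18]  -> 2 point(s)
  x = 7: RHS = 9, y in [3, 20]  -> 2 point(s)
  x = 8: RHS = 12, y in [9, 14]  -> 2 point(s)
  x = 12: RHS = 12, y in [9, 14]  -> 2 point(s)
  x = 13: RHS = 16, y in [4, 19]  -> 2 point(s)
  x = 14: RHS = 6, y in [11, 12]  -> 2 point(s)
  x = 19: RHS = 2, y in [5, 18]  -> 2 point(s)
  x = 21: RHS = 2, y in [5, 18]  -> 2 point(s)
  x = 22: RHS = 4, y in [2, 21]  -> 2 point(s)
Affine points: 23. Add the point at infinity: total = 24.

#E(F_23) = 24


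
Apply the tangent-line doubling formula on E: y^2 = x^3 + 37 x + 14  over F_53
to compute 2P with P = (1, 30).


Doubling: s = (3 x1^2 + a) / (2 y1)
s = (3*1^2 + 37) / (2*30) mod 53 = 36
x3 = s^2 - 2 x1 mod 53 = 36^2 - 2*1 = 22
y3 = s (x1 - x3) - y1 mod 53 = 36 * (1 - 22) - 30 = 9

2P = (22, 9)


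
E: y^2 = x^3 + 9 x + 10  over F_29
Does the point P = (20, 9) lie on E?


Check whether y^2 = x^3 + 9 x + 10 (mod 29) for (x, y) = (20, 9).
LHS: y^2 = 9^2 mod 29 = 23
RHS: x^3 + 9 x + 10 = 20^3 + 9*20 + 10 mod 29 = 12
LHS != RHS

No, not on the curve


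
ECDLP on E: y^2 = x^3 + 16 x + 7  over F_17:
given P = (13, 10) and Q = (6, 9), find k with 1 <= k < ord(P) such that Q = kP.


Enumerate multiples of P until we hit Q = (6, 9):
  1P = (13, 10)
  2P = (6, 9)
Match found at i = 2.

k = 2


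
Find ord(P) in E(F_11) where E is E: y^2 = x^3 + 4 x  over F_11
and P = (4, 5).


Compute successive multiples of P until we hit O:
  1P = (4, 5)
  2P = (1, 4)
  3P = (0, 0)
  4P = (1, 7)
  5P = (4, 6)
  6P = O

ord(P) = 6


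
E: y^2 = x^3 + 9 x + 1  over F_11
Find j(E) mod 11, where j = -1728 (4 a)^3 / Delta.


Delta = -16(4 a^3 + 27 b^2) mod 11 = 3
-1728 * (4 a)^3 = -1728 * (4*9)^3 mod 11 = 6
j = 6 * 3^(-1) mod 11 = 2

j = 2 (mod 11)


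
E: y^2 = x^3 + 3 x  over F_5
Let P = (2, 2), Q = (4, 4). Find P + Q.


P != Q, so use the chord formula.
s = (y2 - y1) / (x2 - x1) = (2) / (2) mod 5 = 1
x3 = s^2 - x1 - x2 mod 5 = 1^2 - 2 - 4 = 0
y3 = s (x1 - x3) - y1 mod 5 = 1 * (2 - 0) - 2 = 0

P + Q = (0, 0)


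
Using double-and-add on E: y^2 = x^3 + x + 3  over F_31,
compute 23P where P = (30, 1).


k = 23 = 10111_2 (binary, LSB first: 11101)
Double-and-add from P = (30, 1):
  bit 0 = 1: acc = O + (30, 1) = (30, 1)
  bit 1 = 1: acc = (30, 1) + (6, 16) = (23, 14)
  bit 2 = 1: acc = (23, 14) + (27, 20) = (22, 3)
  bit 3 = 0: acc unchanged = (22, 3)
  bit 4 = 1: acc = (22, 3) + (17, 29) = (24, 26)

23P = (24, 26)


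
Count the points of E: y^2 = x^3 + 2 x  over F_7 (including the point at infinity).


For each x in F_7, count y with y^2 = x^3 + 2 x + 0 mod 7:
  x = 0: RHS = 0, y in [0]  -> 1 point(s)
  x = 4: RHS = 2, y in [3, 4]  -> 2 point(s)
  x = 5: RHS = 2, y in [3, 4]  -> 2 point(s)
  x = 6: RHS = 4, y in [2, 5]  -> 2 point(s)
Affine points: 7. Add the point at infinity: total = 8.

#E(F_7) = 8


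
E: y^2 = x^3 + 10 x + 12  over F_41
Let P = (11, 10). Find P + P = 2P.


Doubling: s = (3 x1^2 + a) / (2 y1)
s = (3*11^2 + 10) / (2*10) mod 41 = 33
x3 = s^2 - 2 x1 mod 41 = 33^2 - 2*11 = 1
y3 = s (x1 - x3) - y1 mod 41 = 33 * (11 - 1) - 10 = 33

2P = (1, 33)


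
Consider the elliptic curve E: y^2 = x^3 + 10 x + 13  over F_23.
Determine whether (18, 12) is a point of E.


Check whether y^2 = x^3 + 10 x + 13 (mod 23) for (x, y) = (18, 12).
LHS: y^2 = 12^2 mod 23 = 6
RHS: x^3 + 10 x + 13 = 18^3 + 10*18 + 13 mod 23 = 22
LHS != RHS

No, not on the curve


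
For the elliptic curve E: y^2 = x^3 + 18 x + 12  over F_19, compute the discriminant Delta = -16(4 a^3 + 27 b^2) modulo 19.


4 a^3 + 27 b^2 = 4*18^3 + 27*12^2 = 23328 + 3888 = 27216
Delta = -16 * (27216) = -435456
Delta mod 19 = 5

Delta = 5 (mod 19)


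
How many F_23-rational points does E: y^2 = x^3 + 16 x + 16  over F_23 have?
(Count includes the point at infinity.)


For each x in F_23, count y with y^2 = x^3 + 16 x + 16 mod 23:
  x = 0: RHS = 16, y in [4, 19]  -> 2 point(s)
  x = 4: RHS = 6, y in [11, 12]  -> 2 point(s)
  x = 6: RHS = 6, y in [11, 12]  -> 2 point(s)
  x = 8: RHS = 12, y in [9, 14]  -> 2 point(s)
  x = 10: RHS = 3, y in [7, 16]  -> 2 point(s)
  x = 12: RHS = 4, y in [2, 21]  -> 2 point(s)
  x = 13: RHS = 6, y in [11, 12]  -> 2 point(s)
  x = 17: RHS = 3, y in [7, 16]  -> 2 point(s)
  x = 18: RHS = 18, y in [8, 15]  -> 2 point(s)
  x = 19: RHS = 3, y in [7, 16]  -> 2 point(s)
Affine points: 20. Add the point at infinity: total = 21.

#E(F_23) = 21


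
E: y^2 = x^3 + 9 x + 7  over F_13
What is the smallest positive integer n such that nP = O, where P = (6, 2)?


Compute successive multiples of P until we hit O:
  1P = (6, 2)
  2P = (1, 11)
  3P = (3, 3)
  4P = (7, 7)
  5P = (12, 7)
  6P = (4, 4)
  7P = (4, 9)
  8P = (12, 6)
  ... (continuing to 13P)
  13P = O

ord(P) = 13


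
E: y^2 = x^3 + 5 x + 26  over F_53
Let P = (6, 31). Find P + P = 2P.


Doubling: s = (3 x1^2 + a) / (2 y1)
s = (3*6^2 + 5) / (2*31) mod 53 = 42
x3 = s^2 - 2 x1 mod 53 = 42^2 - 2*6 = 3
y3 = s (x1 - x3) - y1 mod 53 = 42 * (6 - 3) - 31 = 42

2P = (3, 42)


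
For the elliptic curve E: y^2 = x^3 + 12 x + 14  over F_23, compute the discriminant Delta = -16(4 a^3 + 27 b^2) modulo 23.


4 a^3 + 27 b^2 = 4*12^3 + 27*14^2 = 6912 + 5292 = 12204
Delta = -16 * (12204) = -195264
Delta mod 23 = 6

Delta = 6 (mod 23)


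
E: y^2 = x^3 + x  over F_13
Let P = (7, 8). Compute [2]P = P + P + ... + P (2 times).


k = 2 = 10_2 (binary, LSB first: 01)
Double-and-add from P = (7, 8):
  bit 0 = 0: acc unchanged = O
  bit 1 = 1: acc = O + (9, 6) = (9, 6)

2P = (9, 6)


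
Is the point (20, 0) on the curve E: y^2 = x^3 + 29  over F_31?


Check whether y^2 = x^3 + 0 x + 29 (mod 31) for (x, y) = (20, 0).
LHS: y^2 = 0^2 mod 31 = 0
RHS: x^3 + 0 x + 29 = 20^3 + 0*20 + 29 mod 31 = 0
LHS = RHS

Yes, on the curve


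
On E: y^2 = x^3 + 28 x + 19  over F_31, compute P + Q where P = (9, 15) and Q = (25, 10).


P != Q, so use the chord formula.
s = (y2 - y1) / (x2 - x1) = (26) / (16) mod 31 = 21
x3 = s^2 - x1 - x2 mod 31 = 21^2 - 9 - 25 = 4
y3 = s (x1 - x3) - y1 mod 31 = 21 * (9 - 4) - 15 = 28

P + Q = (4, 28)


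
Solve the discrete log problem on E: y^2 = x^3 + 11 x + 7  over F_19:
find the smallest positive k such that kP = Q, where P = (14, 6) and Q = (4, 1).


Enumerate multiples of P until we hit Q = (4, 1):
  1P = (14, 6)
  2P = (7, 3)
  3P = (4, 1)
Match found at i = 3.

k = 3


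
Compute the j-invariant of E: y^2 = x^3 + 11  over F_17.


Delta = -16(4 a^3 + 27 b^2) mod 17 = 3
-1728 * (4 a)^3 = -1728 * (4*0)^3 mod 17 = 0
j = 0 * 3^(-1) mod 17 = 0

j = 0 (mod 17)


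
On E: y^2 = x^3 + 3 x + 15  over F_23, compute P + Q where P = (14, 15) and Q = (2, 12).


P != Q, so use the chord formula.
s = (y2 - y1) / (x2 - x1) = (20) / (11) mod 23 = 6
x3 = s^2 - x1 - x2 mod 23 = 6^2 - 14 - 2 = 20
y3 = s (x1 - x3) - y1 mod 23 = 6 * (14 - 20) - 15 = 18

P + Q = (20, 18)


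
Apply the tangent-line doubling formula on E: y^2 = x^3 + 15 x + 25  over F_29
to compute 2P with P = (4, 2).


Doubling: s = (3 x1^2 + a) / (2 y1)
s = (3*4^2 + 15) / (2*2) mod 29 = 23
x3 = s^2 - 2 x1 mod 29 = 23^2 - 2*4 = 28
y3 = s (x1 - x3) - y1 mod 29 = 23 * (4 - 28) - 2 = 26

2P = (28, 26)


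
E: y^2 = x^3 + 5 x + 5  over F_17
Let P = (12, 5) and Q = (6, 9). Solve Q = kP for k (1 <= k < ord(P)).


Enumerate multiples of P until we hit Q = (6, 9):
  1P = (12, 5)
  2P = (6, 9)
Match found at i = 2.

k = 2


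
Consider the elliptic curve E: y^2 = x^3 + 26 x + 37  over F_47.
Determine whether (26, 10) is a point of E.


Check whether y^2 = x^3 + 26 x + 37 (mod 47) for (x, y) = (26, 10).
LHS: y^2 = 10^2 mod 47 = 6
RHS: x^3 + 26 x + 37 = 26^3 + 26*26 + 37 mod 47 = 6
LHS = RHS

Yes, on the curve


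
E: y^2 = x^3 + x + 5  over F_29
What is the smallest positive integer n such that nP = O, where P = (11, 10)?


Compute successive multiples of P until we hit O:
  1P = (11, 10)
  2P = (3, 8)
  3P = (6, 13)
  4P = (17, 11)
  5P = (26, 2)
  6P = (16, 12)
  7P = (1, 23)
  8P = (1, 6)
  ... (continuing to 15P)
  15P = O

ord(P) = 15


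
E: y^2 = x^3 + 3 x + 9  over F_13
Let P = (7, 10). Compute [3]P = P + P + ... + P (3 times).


k = 3 = 11_2 (binary, LSB first: 11)
Double-and-add from P = (7, 10):
  bit 0 = 1: acc = O + (7, 10) = (7, 10)
  bit 1 = 1: acc = (7, 10) + (0, 10) = (6, 3)

3P = (6, 3)


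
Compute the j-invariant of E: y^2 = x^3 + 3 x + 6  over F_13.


Delta = -16(4 a^3 + 27 b^2) mod 13 = 10
-1728 * (4 a)^3 = -1728 * (4*3)^3 mod 13 = 12
j = 12 * 10^(-1) mod 13 = 9

j = 9 (mod 13)


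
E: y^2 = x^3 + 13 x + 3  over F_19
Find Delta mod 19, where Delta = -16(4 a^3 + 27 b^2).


4 a^3 + 27 b^2 = 4*13^3 + 27*3^2 = 8788 + 243 = 9031
Delta = -16 * (9031) = -144496
Delta mod 19 = 18

Delta = 18 (mod 19)


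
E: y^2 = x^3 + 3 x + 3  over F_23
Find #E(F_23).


For each x in F_23, count y with y^2 = x^3 + 3 x + 3 mod 23:
  x = 0: RHS = 3, y in [7, 16]  -> 2 point(s)
  x = 3: RHS = 16, y in [4, 19]  -> 2 point(s)
  x = 9: RHS = 0, y in [0]  -> 1 point(s)
  x = 13: RHS = 8, y in [10, 13]  -> 2 point(s)
  x = 14: RHS = 6, y in [11, 12]  -> 2 point(s)
  x = 18: RHS = 1, y in [1, 22]  -> 2 point(s)
  x = 20: RHS = 13, y in [6, 17]  -> 2 point(s)
  x = 21: RHS = 12, y in [9, 14]  -> 2 point(s)
Affine points: 15. Add the point at infinity: total = 16.

#E(F_23) = 16


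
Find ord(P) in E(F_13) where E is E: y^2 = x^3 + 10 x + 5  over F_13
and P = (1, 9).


Compute successive multiples of P until we hit O:
  1P = (1, 9)
  2P = (11, 4)
  3P = (11, 9)
  4P = (1, 4)
  5P = O

ord(P) = 5


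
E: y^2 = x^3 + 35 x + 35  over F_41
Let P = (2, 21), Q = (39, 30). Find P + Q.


P != Q, so use the chord formula.
s = (y2 - y1) / (x2 - x1) = (9) / (37) mod 41 = 8
x3 = s^2 - x1 - x2 mod 41 = 8^2 - 2 - 39 = 23
y3 = s (x1 - x3) - y1 mod 41 = 8 * (2 - 23) - 21 = 16

P + Q = (23, 16)


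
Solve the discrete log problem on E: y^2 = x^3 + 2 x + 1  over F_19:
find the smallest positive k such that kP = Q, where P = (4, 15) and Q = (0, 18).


Enumerate multiples of P until we hit Q = (0, 18):
  1P = (4, 15)
  2P = (18, 6)
  3P = (1, 17)
  4P = (6, 18)
  5P = (16, 5)
  6P = (15, 10)
  7P = (9, 8)
  8P = (11, 10)
  9P = (8, 15)
  10P = (7, 4)
  11P = (13, 18)
  12P = (0, 18)
Match found at i = 12.

k = 12


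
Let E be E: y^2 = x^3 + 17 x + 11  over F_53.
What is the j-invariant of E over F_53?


Delta = -16(4 a^3 + 27 b^2) mod 53 = 3
-1728 * (4 a)^3 = -1728 * (4*17)^3 mod 53 = 14
j = 14 * 3^(-1) mod 53 = 40

j = 40 (mod 53)


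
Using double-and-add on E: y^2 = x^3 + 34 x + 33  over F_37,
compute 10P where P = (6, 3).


k = 10 = 1010_2 (binary, LSB first: 0101)
Double-and-add from P = (6, 3):
  bit 0 = 0: acc unchanged = O
  bit 1 = 1: acc = O + (26, 17) = (26, 17)
  bit 2 = 0: acc unchanged = (26, 17)
  bit 3 = 1: acc = (26, 17) + (19, 29) = (4, 14)

10P = (4, 14)


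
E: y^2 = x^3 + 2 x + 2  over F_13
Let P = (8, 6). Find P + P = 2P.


Doubling: s = (3 x1^2 + a) / (2 y1)
s = (3*8^2 + 2) / (2*6) mod 13 = 1
x3 = s^2 - 2 x1 mod 13 = 1^2 - 2*8 = 11
y3 = s (x1 - x3) - y1 mod 13 = 1 * (8 - 11) - 6 = 4

2P = (11, 4)


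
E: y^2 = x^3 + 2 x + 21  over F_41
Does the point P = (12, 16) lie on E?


Check whether y^2 = x^3 + 2 x + 21 (mod 41) for (x, y) = (12, 16).
LHS: y^2 = 16^2 mod 41 = 10
RHS: x^3 + 2 x + 21 = 12^3 + 2*12 + 21 mod 41 = 10
LHS = RHS

Yes, on the curve


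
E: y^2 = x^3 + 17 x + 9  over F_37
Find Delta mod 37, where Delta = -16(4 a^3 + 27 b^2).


4 a^3 + 27 b^2 = 4*17^3 + 27*9^2 = 19652 + 2187 = 21839
Delta = -16 * (21839) = -349424
Delta mod 37 = 4

Delta = 4 (mod 37)


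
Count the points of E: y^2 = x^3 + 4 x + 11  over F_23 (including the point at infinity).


For each x in F_23, count y with y^2 = x^3 + 4 x + 11 mod 23:
  x = 1: RHS = 16, y in [4, 19]  -> 2 point(s)
  x = 2: RHS = 4, y in [2, 21]  -> 2 point(s)
  x = 3: RHS = 4, y in [2, 21]  -> 2 point(s)
  x = 5: RHS = 18, y in [8, 15]  -> 2 point(s)
  x = 8: RHS = 3, y in [7, 16]  -> 2 point(s)
  x = 10: RHS = 16, y in [4, 19]  -> 2 point(s)
  x = 11: RHS = 6, y in [11, 12]  -> 2 point(s)
  x = 12: RHS = 16, y in [4, 19]  -> 2 point(s)
  x = 13: RHS = 6, y in [11, 12]  -> 2 point(s)
  x = 16: RHS = 8, y in [10, 13]  -> 2 point(s)
  x = 17: RHS = 1, y in [1, 22]  -> 2 point(s)
  x = 18: RHS = 4, y in [2, 21]  -> 2 point(s)
  x = 19: RHS = 0, y in [0]  -> 1 point(s)
  x = 20: RHS = 18, y in [8, 15]  -> 2 point(s)
  x = 21: RHS = 18, y in [8, 15]  -> 2 point(s)
  x = 22: RHS = 6, y in [11, 12]  -> 2 point(s)
Affine points: 31. Add the point at infinity: total = 32.

#E(F_23) = 32


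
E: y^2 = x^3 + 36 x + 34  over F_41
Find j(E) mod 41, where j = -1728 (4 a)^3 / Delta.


Delta = -16(4 a^3 + 27 b^2) mod 41 = 34
-1728 * (4 a)^3 = -1728 * (4*36)^3 mod 41 = 30
j = 30 * 34^(-1) mod 41 = 25

j = 25 (mod 41)


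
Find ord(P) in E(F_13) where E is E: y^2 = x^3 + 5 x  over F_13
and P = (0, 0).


Compute successive multiples of P until we hit O:
  1P = (0, 0)
  2P = O

ord(P) = 2


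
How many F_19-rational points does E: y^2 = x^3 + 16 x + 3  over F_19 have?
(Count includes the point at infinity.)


For each x in F_19, count y with y^2 = x^3 + 16 x + 3 mod 19:
  x = 1: RHS = 1, y in [1, 18]  -> 2 point(s)
  x = 2: RHS = 5, y in [9, 10]  -> 2 point(s)
  x = 4: RHS = 17, y in [6, 13]  -> 2 point(s)
  x = 6: RHS = 11, y in [7, 12]  -> 2 point(s)
  x = 8: RHS = 16, y in [4, 15]  -> 2 point(s)
  x = 10: RHS = 4, y in [2, 17]  -> 2 point(s)
  x = 11: RHS = 9, y in [3, 16]  -> 2 point(s)
  x = 12: RHS = 4, y in [2, 17]  -> 2 point(s)
  x = 14: RHS = 7, y in [8, 11]  -> 2 point(s)
  x = 16: RHS = 4, y in [2, 17]  -> 2 point(s)
  x = 17: RHS = 1, y in [1, 18]  -> 2 point(s)
  x = 18: RHS = 5, y in [9, 10]  -> 2 point(s)
Affine points: 24. Add the point at infinity: total = 25.

#E(F_19) = 25


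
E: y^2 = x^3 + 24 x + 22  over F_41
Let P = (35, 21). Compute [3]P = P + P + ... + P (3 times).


k = 3 = 11_2 (binary, LSB first: 11)
Double-and-add from P = (35, 21):
  bit 0 = 1: acc = O + (35, 21) = (35, 21)
  bit 1 = 1: acc = (35, 21) + (11, 31) = (4, 31)

3P = (4, 31)


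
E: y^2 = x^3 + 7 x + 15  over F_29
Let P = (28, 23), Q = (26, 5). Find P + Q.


P != Q, so use the chord formula.
s = (y2 - y1) / (x2 - x1) = (11) / (27) mod 29 = 9
x3 = s^2 - x1 - x2 mod 29 = 9^2 - 28 - 26 = 27
y3 = s (x1 - x3) - y1 mod 29 = 9 * (28 - 27) - 23 = 15

P + Q = (27, 15)


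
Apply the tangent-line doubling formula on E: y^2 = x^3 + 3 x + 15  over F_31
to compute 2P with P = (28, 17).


Doubling: s = (3 x1^2 + a) / (2 y1)
s = (3*28^2 + 3) / (2*17) mod 31 = 10
x3 = s^2 - 2 x1 mod 31 = 10^2 - 2*28 = 13
y3 = s (x1 - x3) - y1 mod 31 = 10 * (28 - 13) - 17 = 9

2P = (13, 9)


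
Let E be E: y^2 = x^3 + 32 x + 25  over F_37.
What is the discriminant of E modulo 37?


4 a^3 + 27 b^2 = 4*32^3 + 27*25^2 = 131072 + 16875 = 147947
Delta = -16 * (147947) = -2367152
Delta mod 37 = 34

Delta = 34 (mod 37)


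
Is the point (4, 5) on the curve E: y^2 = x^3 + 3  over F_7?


Check whether y^2 = x^3 + 0 x + 3 (mod 7) for (x, y) = (4, 5).
LHS: y^2 = 5^2 mod 7 = 4
RHS: x^3 + 0 x + 3 = 4^3 + 0*4 + 3 mod 7 = 4
LHS = RHS

Yes, on the curve


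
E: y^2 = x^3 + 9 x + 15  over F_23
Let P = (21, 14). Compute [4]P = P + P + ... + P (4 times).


k = 4 = 100_2 (binary, LSB first: 001)
Double-and-add from P = (21, 14):
  bit 0 = 0: acc unchanged = O
  bit 1 = 0: acc unchanged = O
  bit 2 = 1: acc = O + (6, 20) = (6, 20)

4P = (6, 20)


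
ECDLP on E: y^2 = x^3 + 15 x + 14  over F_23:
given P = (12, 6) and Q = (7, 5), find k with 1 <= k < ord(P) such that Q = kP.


Enumerate multiples of P until we hit Q = (7, 5):
  1P = (12, 6)
  2P = (8, 5)
  3P = (16, 16)
  4P = (7, 18)
  5P = (7, 5)
Match found at i = 5.

k = 5


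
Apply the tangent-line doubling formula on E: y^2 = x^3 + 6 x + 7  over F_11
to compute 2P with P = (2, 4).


Doubling: s = (3 x1^2 + a) / (2 y1)
s = (3*2^2 + 6) / (2*4) mod 11 = 5
x3 = s^2 - 2 x1 mod 11 = 5^2 - 2*2 = 10
y3 = s (x1 - x3) - y1 mod 11 = 5 * (2 - 10) - 4 = 0

2P = (10, 0)


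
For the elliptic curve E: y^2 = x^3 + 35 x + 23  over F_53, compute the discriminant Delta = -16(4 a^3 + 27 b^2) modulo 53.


4 a^3 + 27 b^2 = 4*35^3 + 27*23^2 = 171500 + 14283 = 185783
Delta = -16 * (185783) = -2972528
Delta mod 53 = 30

Delta = 30 (mod 53)


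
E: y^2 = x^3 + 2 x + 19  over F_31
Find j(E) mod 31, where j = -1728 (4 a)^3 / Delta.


Delta = -16(4 a^3 + 27 b^2) mod 31 = 24
-1728 * (4 a)^3 = -1728 * (4*2)^3 mod 31 = 4
j = 4 * 24^(-1) mod 31 = 26

j = 26 (mod 31)


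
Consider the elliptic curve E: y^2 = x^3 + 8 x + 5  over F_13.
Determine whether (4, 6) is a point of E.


Check whether y^2 = x^3 + 8 x + 5 (mod 13) for (x, y) = (4, 6).
LHS: y^2 = 6^2 mod 13 = 10
RHS: x^3 + 8 x + 5 = 4^3 + 8*4 + 5 mod 13 = 10
LHS = RHS

Yes, on the curve


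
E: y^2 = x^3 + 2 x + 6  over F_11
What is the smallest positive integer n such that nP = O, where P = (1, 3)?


Compute successive multiples of P until we hit O:
  1P = (1, 3)
  2P = (10, 6)
  3P = (5, 3)
  4P = (5, 8)
  5P = (10, 5)
  6P = (1, 8)
  7P = O

ord(P) = 7


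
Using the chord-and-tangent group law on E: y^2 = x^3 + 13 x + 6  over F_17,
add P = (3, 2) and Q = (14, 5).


P != Q, so use the chord formula.
s = (y2 - y1) / (x2 - x1) = (3) / (11) mod 17 = 8
x3 = s^2 - x1 - x2 mod 17 = 8^2 - 3 - 14 = 13
y3 = s (x1 - x3) - y1 mod 17 = 8 * (3 - 13) - 2 = 3

P + Q = (13, 3)


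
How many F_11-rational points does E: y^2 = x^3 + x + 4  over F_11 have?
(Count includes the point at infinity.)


For each x in F_11, count y with y^2 = x^3 + 1 x + 4 mod 11:
  x = 0: RHS = 4, y in [2, 9]  -> 2 point(s)
  x = 2: RHS = 3, y in [5, 6]  -> 2 point(s)
  x = 3: RHS = 1, y in [1, 10]  -> 2 point(s)
  x = 9: RHS = 5, y in [4, 7]  -> 2 point(s)
Affine points: 8. Add the point at infinity: total = 9.

#E(F_11) = 9


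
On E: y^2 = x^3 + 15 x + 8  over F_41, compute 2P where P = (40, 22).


Doubling: s = (3 x1^2 + a) / (2 y1)
s = (3*40^2 + 15) / (2*22) mod 41 = 6
x3 = s^2 - 2 x1 mod 41 = 6^2 - 2*40 = 38
y3 = s (x1 - x3) - y1 mod 41 = 6 * (40 - 38) - 22 = 31

2P = (38, 31)


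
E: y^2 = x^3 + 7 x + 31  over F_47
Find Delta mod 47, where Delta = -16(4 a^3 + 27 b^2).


4 a^3 + 27 b^2 = 4*7^3 + 27*31^2 = 1372 + 25947 = 27319
Delta = -16 * (27319) = -437104
Delta mod 47 = 43

Delta = 43 (mod 47)


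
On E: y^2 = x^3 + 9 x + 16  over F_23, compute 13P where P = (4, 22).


k = 13 = 1101_2 (binary, LSB first: 1011)
Double-and-add from P = (4, 22):
  bit 0 = 1: acc = O + (4, 22) = (4, 22)
  bit 1 = 0: acc unchanged = (4, 22)
  bit 2 = 1: acc = (4, 22) + (21, 6) = (0, 4)
  bit 3 = 1: acc = (0, 4) + (20, 13) = (12, 9)

13P = (12, 9)


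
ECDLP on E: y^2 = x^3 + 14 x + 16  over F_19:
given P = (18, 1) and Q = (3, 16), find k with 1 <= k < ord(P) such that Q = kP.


Enumerate multiples of P until we hit Q = (3, 16):
  1P = (18, 1)
  2P = (3, 3)
  3P = (3, 16)
Match found at i = 3.

k = 3


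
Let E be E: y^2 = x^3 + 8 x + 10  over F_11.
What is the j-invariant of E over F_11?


Delta = -16(4 a^3 + 27 b^2) mod 11 = 9
-1728 * (4 a)^3 = -1728 * (4*8)^3 mod 11 = 1
j = 1 * 9^(-1) mod 11 = 5

j = 5 (mod 11)


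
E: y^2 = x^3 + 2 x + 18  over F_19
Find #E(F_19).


For each x in F_19, count y with y^2 = x^3 + 2 x + 18 mod 19:
  x = 2: RHS = 11, y in [7, 12]  -> 2 point(s)
  x = 5: RHS = 1, y in [1, 18]  -> 2 point(s)
  x = 9: RHS = 5, y in [9, 10]  -> 2 point(s)
  x = 14: RHS = 16, y in [4, 15]  -> 2 point(s)
  x = 16: RHS = 4, y in [2, 17]  -> 2 point(s)
  x = 17: RHS = 6, y in [5, 14]  -> 2 point(s)
Affine points: 12. Add the point at infinity: total = 13.

#E(F_19) = 13


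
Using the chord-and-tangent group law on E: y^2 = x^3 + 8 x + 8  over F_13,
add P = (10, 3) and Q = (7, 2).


P != Q, so use the chord formula.
s = (y2 - y1) / (x2 - x1) = (12) / (10) mod 13 = 9
x3 = s^2 - x1 - x2 mod 13 = 9^2 - 10 - 7 = 12
y3 = s (x1 - x3) - y1 mod 13 = 9 * (10 - 12) - 3 = 5

P + Q = (12, 5)


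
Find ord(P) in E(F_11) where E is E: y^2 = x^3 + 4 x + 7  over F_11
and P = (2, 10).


Compute successive multiples of P until we hit O:
  1P = (2, 10)
  2P = (5, 3)
  3P = (7, 9)
  4P = (6, 4)
  5P = (8, 10)
  6P = (1, 1)
  7P = (1, 10)
  8P = (8, 1)
  ... (continuing to 13P)
  13P = O

ord(P) = 13


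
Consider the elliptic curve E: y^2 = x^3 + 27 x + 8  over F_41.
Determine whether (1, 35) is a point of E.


Check whether y^2 = x^3 + 27 x + 8 (mod 41) for (x, y) = (1, 35).
LHS: y^2 = 35^2 mod 41 = 36
RHS: x^3 + 27 x + 8 = 1^3 + 27*1 + 8 mod 41 = 36
LHS = RHS

Yes, on the curve


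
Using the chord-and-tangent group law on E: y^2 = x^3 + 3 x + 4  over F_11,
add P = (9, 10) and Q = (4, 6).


P != Q, so use the chord formula.
s = (y2 - y1) / (x2 - x1) = (7) / (6) mod 11 = 3
x3 = s^2 - x1 - x2 mod 11 = 3^2 - 9 - 4 = 7
y3 = s (x1 - x3) - y1 mod 11 = 3 * (9 - 7) - 10 = 7

P + Q = (7, 7)


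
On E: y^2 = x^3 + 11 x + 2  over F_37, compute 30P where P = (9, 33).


k = 30 = 11110_2 (binary, LSB first: 01111)
Double-and-add from P = (9, 33):
  bit 0 = 0: acc unchanged = O
  bit 1 = 1: acc = O + (35, 34) = (35, 34)
  bit 2 = 1: acc = (35, 34) + (30, 27) = (8, 26)
  bit 3 = 1: acc = (8, 26) + (5, 16) = (31, 33)
  bit 4 = 1: acc = (31, 33) + (15, 8) = (17, 12)

30P = (17, 12)


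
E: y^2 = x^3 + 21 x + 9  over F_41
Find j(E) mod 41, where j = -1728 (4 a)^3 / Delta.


Delta = -16(4 a^3 + 27 b^2) mod 41 = 14
-1728 * (4 a)^3 = -1728 * (4*21)^3 mod 41 = 34
j = 34 * 14^(-1) mod 41 = 20

j = 20 (mod 41)


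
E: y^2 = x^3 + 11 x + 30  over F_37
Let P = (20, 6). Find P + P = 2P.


Doubling: s = (3 x1^2 + a) / (2 y1)
s = (3*20^2 + 11) / (2*6) mod 37 = 30
x3 = s^2 - 2 x1 mod 37 = 30^2 - 2*20 = 9
y3 = s (x1 - x3) - y1 mod 37 = 30 * (20 - 9) - 6 = 28

2P = (9, 28)


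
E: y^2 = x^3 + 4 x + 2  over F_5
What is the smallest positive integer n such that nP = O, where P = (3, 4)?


Compute successive multiples of P until we hit O:
  1P = (3, 4)
  2P = (3, 1)
  3P = O

ord(P) = 3


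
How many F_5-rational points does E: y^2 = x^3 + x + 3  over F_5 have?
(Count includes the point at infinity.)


For each x in F_5, count y with y^2 = x^3 + 1 x + 3 mod 5:
  x = 1: RHS = 0, y in [0]  -> 1 point(s)
  x = 4: RHS = 1, y in [1, 4]  -> 2 point(s)
Affine points: 3. Add the point at infinity: total = 4.

#E(F_5) = 4


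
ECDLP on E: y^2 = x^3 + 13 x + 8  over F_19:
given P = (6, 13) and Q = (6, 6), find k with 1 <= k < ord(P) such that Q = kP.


Enumerate multiples of P until we hit Q = (6, 6):
  1P = (6, 13)
  2P = (8, 4)
  3P = (11, 0)
  4P = (8, 15)
  5P = (6, 6)
Match found at i = 5.

k = 5


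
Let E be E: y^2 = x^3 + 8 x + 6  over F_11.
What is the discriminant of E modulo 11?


4 a^3 + 27 b^2 = 4*8^3 + 27*6^2 = 2048 + 972 = 3020
Delta = -16 * (3020) = -48320
Delta mod 11 = 3

Delta = 3 (mod 11)


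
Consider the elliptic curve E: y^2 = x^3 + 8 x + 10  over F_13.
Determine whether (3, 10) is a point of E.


Check whether y^2 = x^3 + 8 x + 10 (mod 13) for (x, y) = (3, 10).
LHS: y^2 = 10^2 mod 13 = 9
RHS: x^3 + 8 x + 10 = 3^3 + 8*3 + 10 mod 13 = 9
LHS = RHS

Yes, on the curve


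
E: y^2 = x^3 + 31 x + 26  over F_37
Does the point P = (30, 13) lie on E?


Check whether y^2 = x^3 + 31 x + 26 (mod 37) for (x, y) = (30, 13).
LHS: y^2 = 13^2 mod 37 = 21
RHS: x^3 + 31 x + 26 = 30^3 + 31*30 + 26 mod 37 = 21
LHS = RHS

Yes, on the curve


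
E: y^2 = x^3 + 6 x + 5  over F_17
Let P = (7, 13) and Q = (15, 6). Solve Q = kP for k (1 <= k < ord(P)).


Enumerate multiples of P until we hit Q = (15, 6):
  1P = (7, 13)
  2P = (3, 4)
  3P = (11, 12)
  4P = (15, 6)
Match found at i = 4.

k = 4


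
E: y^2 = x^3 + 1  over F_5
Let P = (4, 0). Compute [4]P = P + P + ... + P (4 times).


k = 4 = 100_2 (binary, LSB first: 001)
Double-and-add from P = (4, 0):
  bit 0 = 0: acc unchanged = O
  bit 1 = 0: acc unchanged = O
  bit 2 = 1: acc = O + O = O

4P = O


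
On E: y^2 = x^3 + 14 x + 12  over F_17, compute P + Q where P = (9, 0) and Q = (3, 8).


P != Q, so use the chord formula.
s = (y2 - y1) / (x2 - x1) = (8) / (11) mod 17 = 10
x3 = s^2 - x1 - x2 mod 17 = 10^2 - 9 - 3 = 3
y3 = s (x1 - x3) - y1 mod 17 = 10 * (9 - 3) - 0 = 9

P + Q = (3, 9)


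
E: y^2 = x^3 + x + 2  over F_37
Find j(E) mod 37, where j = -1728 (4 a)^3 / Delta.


Delta = -16(4 a^3 + 27 b^2) mod 37 = 21
-1728 * (4 a)^3 = -1728 * (4*1)^3 mod 37 = 1
j = 1 * 21^(-1) mod 37 = 30

j = 30 (mod 37)


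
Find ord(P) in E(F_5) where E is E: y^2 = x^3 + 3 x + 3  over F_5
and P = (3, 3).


Compute successive multiples of P until we hit O:
  1P = (3, 3)
  2P = (4, 2)
  3P = (4, 3)
  4P = (3, 2)
  5P = O

ord(P) = 5


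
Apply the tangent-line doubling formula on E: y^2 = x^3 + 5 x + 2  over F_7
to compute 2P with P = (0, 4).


Doubling: s = (3 x1^2 + a) / (2 y1)
s = (3*0^2 + 5) / (2*4) mod 7 = 5
x3 = s^2 - 2 x1 mod 7 = 5^2 - 2*0 = 4
y3 = s (x1 - x3) - y1 mod 7 = 5 * (0 - 4) - 4 = 4

2P = (4, 4)


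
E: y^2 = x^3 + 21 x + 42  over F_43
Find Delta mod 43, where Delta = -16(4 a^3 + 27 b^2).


4 a^3 + 27 b^2 = 4*21^3 + 27*42^2 = 37044 + 47628 = 84672
Delta = -16 * (84672) = -1354752
Delta mod 43 = 6

Delta = 6 (mod 43)


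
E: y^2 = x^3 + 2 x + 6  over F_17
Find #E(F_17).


For each x in F_17, count y with y^2 = x^3 + 2 x + 6 mod 17:
  x = 1: RHS = 9, y in [3, 14]  -> 2 point(s)
  x = 2: RHS = 1, y in [1, 16]  -> 2 point(s)
  x = 6: RHS = 13, y in [8, 9]  -> 2 point(s)
  x = 11: RHS = 16, y in [4, 13]  -> 2 point(s)
  x = 13: RHS = 2, y in [6, 11]  -> 2 point(s)
Affine points: 10. Add the point at infinity: total = 11.

#E(F_17) = 11


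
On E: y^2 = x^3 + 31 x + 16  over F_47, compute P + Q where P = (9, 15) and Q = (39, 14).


P != Q, so use the chord formula.
s = (y2 - y1) / (x2 - x1) = (46) / (30) mod 47 = 36
x3 = s^2 - x1 - x2 mod 47 = 36^2 - 9 - 39 = 26
y3 = s (x1 - x3) - y1 mod 47 = 36 * (9 - 26) - 15 = 31

P + Q = (26, 31)


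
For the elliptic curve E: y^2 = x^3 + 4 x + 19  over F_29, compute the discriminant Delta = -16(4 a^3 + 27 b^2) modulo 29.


4 a^3 + 27 b^2 = 4*4^3 + 27*19^2 = 256 + 9747 = 10003
Delta = -16 * (10003) = -160048
Delta mod 29 = 3

Delta = 3 (mod 29)


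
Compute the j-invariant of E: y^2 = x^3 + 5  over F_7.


Delta = -16(4 a^3 + 27 b^2) mod 7 = 1
-1728 * (4 a)^3 = -1728 * (4*0)^3 mod 7 = 0
j = 0 * 1^(-1) mod 7 = 0

j = 0 (mod 7)


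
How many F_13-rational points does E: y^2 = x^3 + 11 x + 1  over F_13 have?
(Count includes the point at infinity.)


For each x in F_13, count y with y^2 = x^3 + 11 x + 1 mod 13:
  x = 0: RHS = 1, y in [1, 12]  -> 2 point(s)
  x = 1: RHS = 0, y in [0]  -> 1 point(s)
  x = 3: RHS = 9, y in [3, 10]  -> 2 point(s)
  x = 5: RHS = 12, y in [5, 8]  -> 2 point(s)
  x = 6: RHS = 10, y in [6, 7]  -> 2 point(s)
  x = 8: RHS = 3, y in [4, 9]  -> 2 point(s)
  x = 9: RHS = 10, y in [6, 7]  -> 2 point(s)
  x = 11: RHS = 10, y in [6, 7]  -> 2 point(s)
Affine points: 15. Add the point at infinity: total = 16.

#E(F_13) = 16
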